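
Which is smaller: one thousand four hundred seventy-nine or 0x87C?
Convert one thousand four hundred seventy-nine (English words) → 1×1000 + 4×100 + 79 = 1479 (decimal)
Convert 0x87C (hexadecimal) → 8×256 + 7×16 + 12 = 2172 (decimal)
Compare 1479 vs 2172: smaller = 1479
1479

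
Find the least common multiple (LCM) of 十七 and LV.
Convert 十七 (Chinese numeral) → 1×10 + 7 = 17 (decimal)
Convert LV (Roman numeral) → 50 + 5 = 55 (decimal)
Compute lcm(17, 55) = 935
935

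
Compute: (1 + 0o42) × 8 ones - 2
Convert 0o42 (octal) → 4×8 + 2 = 34 (decimal)
Convert 8 ones (place-value notation) → 8 (decimal)
Expression in decimal: (1 + 34) × 8 - 2
Parentheses first: 1 + 34 = 35
Multiply: 35 × 8 = 280
Subtract: 280 - 2 = 278
278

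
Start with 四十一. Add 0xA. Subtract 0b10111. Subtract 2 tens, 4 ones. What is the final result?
Convert 四十一 (Chinese numeral) → 4×10 + 1 = 41 (decimal)
Start: 41
Convert 0xA (hexadecimal) → 10 (decimal)
41 + 10 = 51
Convert 0b10111 (binary) → 16 + 4 + 2 + 1 = 23 (decimal)
51 - 23 = 28
Convert 2 tens, 4 ones (place-value notation) → 2×10 + 4 = 24 (decimal)
28 - 24 = 4
4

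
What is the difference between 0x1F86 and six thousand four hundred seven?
Convert 0x1F86 (hexadecimal) → 1×4096 + 15×256 + 8×16 + 6 = 8070 (decimal)
Convert six thousand four hundred seven (English words) → 6×1000 + 4×100 + 7 = 6407 (decimal)
Difference: |8070 - 6407| = 1663
1663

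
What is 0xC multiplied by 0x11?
Convert 0xC (hexadecimal) → 12 (decimal)
Convert 0x11 (hexadecimal) → 1×16 + 1 = 17 (decimal)
Compute 12 × 17 = 204
204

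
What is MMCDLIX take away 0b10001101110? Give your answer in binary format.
Convert MMCDLIX (Roman numeral) → 1000 + 1000 + 400 + 50 + 9 = 2459 (decimal)
Convert 0b10001101110 (binary) → 1024 + 64 + 32 + 8 + 4 + 2 = 1134 (decimal)
Compute 2459 - 1134 = 1325
Convert 1325 (decimal) → 1325 = 1024 + 256 + 32 + 8 + 4 + 1 → 0b10100101101 (binary)
0b10100101101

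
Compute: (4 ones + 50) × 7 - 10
Convert 4 ones (place-value notation) → 4 (decimal)
Expression in decimal: (4 + 50) × 7 - 10
Parentheses first: 4 + 50 = 54
Multiply: 54 × 7 = 378
Subtract: 378 - 10 = 368
368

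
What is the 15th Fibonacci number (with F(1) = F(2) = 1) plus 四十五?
The 15th Fibonacci number (with F(1) = F(2) = 1): 1, 1, 2, 3, 5, 8, 13, 21, 34, 55, 89, 144, 233, 377, 610 → 610
Convert 四十五 (Chinese numeral) → 4×10 + 5 = 45 (decimal)
Compute 610 + 45 = 655
655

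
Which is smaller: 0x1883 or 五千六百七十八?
Convert 0x1883 (hexadecimal) → 1×4096 + 8×256 + 8×16 + 3 = 6275 (decimal)
Convert 五千六百七十八 (Chinese numeral) → 5×1000 + 6×100 + 7×10 + 8 = 5678 (decimal)
Compare 6275 vs 5678: smaller = 5678
5678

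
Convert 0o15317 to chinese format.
Convert 0o15317 (octal) → 1×4096 + 5×512 + 3×64 + 1×8 + 7 = 6863 (decimal)
Convert 6863 (decimal) → 6863 = 6×1000 + 8×100 + 6×10 + 3 → 六千八百六十三 (Chinese numeral)
六千八百六十三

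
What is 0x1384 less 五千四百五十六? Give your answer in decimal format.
Convert 0x1384 (hexadecimal) → 1×4096 + 3×256 + 8×16 + 4 = 4996 (decimal)
Convert 五千四百五十六 (Chinese numeral) → 5×1000 + 4×100 + 5×10 + 6 = 5456 (decimal)
Compute 4996 - 5456 = -460
-460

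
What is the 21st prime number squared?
The 21st prime number = 73
Compute 73² = 73 × 73 = 5329
5329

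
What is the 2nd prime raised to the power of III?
Convert the 2nd prime (prime index) → 3 (decimal)
Convert III (Roman numeral) → 1 + 1 + 1 = 3 (decimal)
Compute 3 ^ 3 = 27
27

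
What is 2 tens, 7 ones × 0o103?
Convert 2 tens, 7 ones (place-value notation) → 2×10 + 7 = 27 (decimal)
Convert 0o103 (octal) → 1×64 + 3 = 67 (decimal)
Compute 27 × 67 = 1809
1809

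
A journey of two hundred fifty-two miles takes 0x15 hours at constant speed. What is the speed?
Convert two hundred fifty-two (English words) → 2×100 + 52 = 252 (decimal)
Convert 0x15 (hexadecimal) → 1×16 + 5 = 21 (decimal)
Compute 252 ÷ 21 = 12
12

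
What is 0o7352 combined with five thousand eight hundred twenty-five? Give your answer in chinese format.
Convert 0o7352 (octal) → 7×512 + 3×64 + 5×8 + 2 = 3818 (decimal)
Convert five thousand eight hundred twenty-five (English words) → 5×1000 + 8×100 + 25 = 5825 (decimal)
Compute 3818 + 5825 = 9643
Convert 9643 (decimal) → 9643 = 9×1000 + 6×100 + 4×10 + 3 → 九千六百四十三 (Chinese numeral)
九千六百四十三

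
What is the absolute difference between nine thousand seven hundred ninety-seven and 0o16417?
Convert nine thousand seven hundred ninety-seven (English words) → 9×1000 + 7×100 + 97 = 9797 (decimal)
Convert 0o16417 (octal) → 1×4096 + 6×512 + 4×64 + 1×8 + 7 = 7439 (decimal)
Compute |9797 - 7439| = 2358
2358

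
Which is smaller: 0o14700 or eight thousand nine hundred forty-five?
Convert 0o14700 (octal) → 1×4096 + 4×512 + 7×64 = 6592 (decimal)
Convert eight thousand nine hundred forty-five (English words) → 8×1000 + 9×100 + 45 = 8945 (decimal)
Compare 6592 vs 8945: smaller = 6592
6592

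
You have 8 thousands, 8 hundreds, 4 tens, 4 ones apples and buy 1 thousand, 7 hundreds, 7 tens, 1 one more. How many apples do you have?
Convert 8 thousands, 8 hundreds, 4 tens, 4 ones (place-value notation) → 8×1000 + 8×100 + 4×10 + 4 = 8844 (decimal)
Convert 1 thousand, 7 hundreds, 7 tens, 1 one (place-value notation) → 1×1000 + 7×100 + 7×10 + 1 = 1771 (decimal)
Compute 8844 + 1771 = 10615
10615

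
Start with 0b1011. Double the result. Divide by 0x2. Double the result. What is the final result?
Convert 0b1011 (binary) → 8 + 2 + 1 = 11 (decimal)
Start: 11
11 × 2 = 22
Convert 0x2 (hexadecimal) → 2 (decimal)
22 ÷ 2 = 11
11 × 2 = 22
22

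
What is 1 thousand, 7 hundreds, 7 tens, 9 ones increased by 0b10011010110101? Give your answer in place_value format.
Convert 1 thousand, 7 hundreds, 7 tens, 9 ones (place-value notation) → 1×1000 + 7×100 + 7×10 + 9 = 1779 (decimal)
Convert 0b10011010110101 (binary) → 8192 + 1024 + 512 + 128 + 32 + 16 + 4 + 1 = 9909 (decimal)
Compute 1779 + 9909 = 11688
Convert 11688 (decimal) → 11688 = 11×1000 + 6×100 + 8×10 + 8 → 11 thousands, 6 hundreds, 8 tens, 8 ones (place-value notation)
11 thousands, 6 hundreds, 8 tens, 8 ones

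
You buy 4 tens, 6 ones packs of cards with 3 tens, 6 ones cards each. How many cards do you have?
Convert 3 tens, 6 ones (place-value notation) → 3×10 + 6 = 36 (decimal)
Convert 4 tens, 6 ones (place-value notation) → 4×10 + 6 = 46 (decimal)
Compute 36 × 46 = 1656
1656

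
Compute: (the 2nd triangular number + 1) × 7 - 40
Convert the 2nd triangular number (triangular index) → 2×3/2 = 3 (decimal)
Expression in decimal: (3 + 1) × 7 - 40
Parentheses first: 3 + 1 = 4
Multiply: 4 × 7 = 28
Subtract: 28 - 40 = -12
-12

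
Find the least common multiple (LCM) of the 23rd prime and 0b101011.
Convert the 23rd prime (prime index) → 83 (decimal)
Convert 0b101011 (binary) → 32 + 8 + 2 + 1 = 43 (decimal)
Compute lcm(83, 43) = 3569
3569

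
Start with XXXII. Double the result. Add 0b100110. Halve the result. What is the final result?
Convert XXXII (Roman numeral) → 10 + 10 + 10 + 1 + 1 = 32 (decimal)
Start: 32
32 × 2 = 64
Convert 0b100110 (binary) → 32 + 4 + 2 = 38 (decimal)
64 + 38 = 102
102 ÷ 2 = 51
51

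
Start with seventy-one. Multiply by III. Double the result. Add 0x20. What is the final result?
Convert seventy-one (English words) → 71 (decimal)
Start: 71
Convert III (Roman numeral) → 1 + 1 + 1 = 3 (decimal)
71 × 3 = 213
213 × 2 = 426
Convert 0x20 (hexadecimal) → 2×16 = 32 (decimal)
426 + 32 = 458
458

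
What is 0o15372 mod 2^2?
Convert 0o15372 (octal) → 1×4096 + 5×512 + 3×64 + 7×8 + 2 = 6906 (decimal)
Convert 2^2 (power) → 4 (decimal)
Compute 6906 mod 4 = 2
2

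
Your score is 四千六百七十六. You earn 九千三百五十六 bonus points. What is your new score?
Convert 四千六百七十六 (Chinese numeral) → 4×1000 + 6×100 + 7×10 + 6 = 4676 (decimal)
Convert 九千三百五十六 (Chinese numeral) → 9×1000 + 3×100 + 5×10 + 6 = 9356 (decimal)
Compute 4676 + 9356 = 14032
14032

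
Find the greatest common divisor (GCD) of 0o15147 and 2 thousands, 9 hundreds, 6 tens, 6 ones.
Convert 0o15147 (octal) → 1×4096 + 5×512 + 1×64 + 4×8 + 7 = 6759 (decimal)
Convert 2 thousands, 9 hundreds, 6 tens, 6 ones (place-value notation) → 2×1000 + 9×100 + 6×10 + 6 = 2966 (decimal)
Compute gcd(6759, 2966) = 1
1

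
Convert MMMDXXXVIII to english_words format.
Convert MMMDXXXVIII (Roman numeral) → 1000 + 1000 + 1000 + 500 + 10 + 10 + 10 + 5 + 1 + 1 + 1 = 3538 (decimal)
Convert 3538 (decimal) → 3538 = 3×1000 + 5×100 + 38 → three thousand five hundred thirty-eight (English words)
three thousand five hundred thirty-eight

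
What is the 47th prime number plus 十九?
The 47th prime number = 211
Convert 十九 (Chinese numeral) → 1×10 + 9 = 19 (decimal)
Compute 211 + 19 = 230
230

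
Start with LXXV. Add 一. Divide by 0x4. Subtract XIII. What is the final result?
Convert LXXV (Roman numeral) → 50 + 10 + 10 + 5 = 75 (decimal)
Start: 75
Convert 一 (Chinese numeral) → 1 (decimal)
75 + 1 = 76
Convert 0x4 (hexadecimal) → 4 (decimal)
76 ÷ 4 = 19
Convert XIII (Roman numeral) → 10 + 1 + 1 + 1 = 13 (decimal)
19 - 13 = 6
6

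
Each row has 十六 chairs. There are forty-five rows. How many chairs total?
Convert 十六 (Chinese numeral) → 1×10 + 6 = 16 (decimal)
Convert forty-five (English words) → 45 (decimal)
Compute 16 × 45 = 720
720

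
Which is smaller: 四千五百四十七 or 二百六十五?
Convert 四千五百四十七 (Chinese numeral) → 4×1000 + 5×100 + 4×10 + 7 = 4547 (decimal)
Convert 二百六十五 (Chinese numeral) → 2×100 + 6×10 + 5 = 265 (decimal)
Compare 4547 vs 265: smaller = 265
265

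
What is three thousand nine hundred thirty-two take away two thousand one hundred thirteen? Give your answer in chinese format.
Convert three thousand nine hundred thirty-two (English words) → 3×1000 + 9×100 + 32 = 3932 (decimal)
Convert two thousand one hundred thirteen (English words) → 2×1000 + 1×100 + 13 = 2113 (decimal)
Compute 3932 - 2113 = 1819
Convert 1819 (decimal) → 1819 = 1×1000 + 8×100 + 1×10 + 9 → 一千八百一十九 (Chinese numeral)
一千八百一十九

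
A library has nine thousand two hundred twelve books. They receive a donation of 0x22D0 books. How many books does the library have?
Convert nine thousand two hundred twelve (English words) → 9×1000 + 2×100 + 12 = 9212 (decimal)
Convert 0x22D0 (hexadecimal) → 2×4096 + 2×256 + 13×16 = 8912 (decimal)
Compute 9212 + 8912 = 18124
18124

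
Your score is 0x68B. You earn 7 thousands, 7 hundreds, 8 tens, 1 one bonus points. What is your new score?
Convert 0x68B (hexadecimal) → 6×256 + 8×16 + 11 = 1675 (decimal)
Convert 7 thousands, 7 hundreds, 8 tens, 1 one (place-value notation) → 7×1000 + 7×100 + 8×10 + 1 = 7781 (decimal)
Compute 1675 + 7781 = 9456
9456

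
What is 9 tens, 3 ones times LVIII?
Convert 9 tens, 3 ones (place-value notation) → 9×10 + 3 = 93 (decimal)
Convert LVIII (Roman numeral) → 50 + 5 + 1 + 1 + 1 = 58 (decimal)
Compute 93 × 58 = 5394
5394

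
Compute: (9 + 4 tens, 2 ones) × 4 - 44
Convert 4 tens, 2 ones (place-value notation) → 4×10 + 2 = 42 (decimal)
Expression in decimal: (9 + 42) × 4 - 44
Parentheses first: 9 + 42 = 51
Multiply: 51 × 4 = 204
Subtract: 204 - 44 = 160
160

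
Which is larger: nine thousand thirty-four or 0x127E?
Convert nine thousand thirty-four (English words) → 9×1000 + 34 = 9034 (decimal)
Convert 0x127E (hexadecimal) → 1×4096 + 2×256 + 7×16 + 14 = 4734 (decimal)
Compare 9034 vs 4734: larger = 9034
9034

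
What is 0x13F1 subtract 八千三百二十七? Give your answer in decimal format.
Convert 0x13F1 (hexadecimal) → 1×4096 + 3×256 + 15×16 + 1 = 5105 (decimal)
Convert 八千三百二十七 (Chinese numeral) → 8×1000 + 3×100 + 2×10 + 7 = 8327 (decimal)
Compute 5105 - 8327 = -3222
-3222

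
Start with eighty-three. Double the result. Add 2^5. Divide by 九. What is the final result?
Convert eighty-three (English words) → 83 (decimal)
Start: 83
83 × 2 = 166
Convert 2^5 (power) → 32 (decimal)
166 + 32 = 198
Convert 九 (Chinese numeral) → 9 (decimal)
198 ÷ 9 = 22
22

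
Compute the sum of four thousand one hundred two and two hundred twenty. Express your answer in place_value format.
Convert four thousand one hundred two (English words) → 4×1000 + 1×100 + 2 = 4102 (decimal)
Convert two hundred twenty (English words) → 2×100 + 20 = 220 (decimal)
Compute 4102 + 220 = 4322
Convert 4322 (decimal) → 4322 = 4×1000 + 3×100 + 2×10 + 2 → 4 thousands, 3 hundreds, 2 tens, 2 ones (place-value notation)
4 thousands, 3 hundreds, 2 tens, 2 ones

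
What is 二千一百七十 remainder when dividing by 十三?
Convert 二千一百七十 (Chinese numeral) → 2×1000 + 1×100 + 7×10 = 2170 (decimal)
Convert 十三 (Chinese numeral) → 1×10 + 3 = 13 (decimal)
Compute 2170 mod 13 = 12
12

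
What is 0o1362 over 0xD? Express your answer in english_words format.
Convert 0o1362 (octal) → 1×512 + 3×64 + 6×8 + 2 = 754 (decimal)
Convert 0xD (hexadecimal) → 13 (decimal)
Compute 754 ÷ 13 = 58
Convert 58 (decimal) → fifty-eight (English words)
fifty-eight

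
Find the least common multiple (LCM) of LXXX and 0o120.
Convert LXXX (Roman numeral) → 50 + 10 + 10 + 10 = 80 (decimal)
Convert 0o120 (octal) → 1×64 + 2×8 = 80 (decimal)
Compute lcm(80, 80) = 80
80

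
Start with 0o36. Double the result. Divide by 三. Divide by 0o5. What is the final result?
Convert 0o36 (octal) → 3×8 + 6 = 30 (decimal)
Start: 30
30 × 2 = 60
Convert 三 (Chinese numeral) → 3 (decimal)
60 ÷ 3 = 20
Convert 0o5 (octal) → 5 (decimal)
20 ÷ 5 = 4
4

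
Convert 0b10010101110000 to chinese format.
Convert 0b10010101110000 (binary) → 8192 + 1024 + 256 + 64 + 32 + 16 = 9584 (decimal)
Convert 9584 (decimal) → 9584 = 9×1000 + 5×100 + 8×10 + 4 → 九千五百八十四 (Chinese numeral)
九千五百八十四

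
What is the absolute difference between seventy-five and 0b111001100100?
Convert seventy-five (English words) → 75 (decimal)
Convert 0b111001100100 (binary) → 2048 + 1024 + 512 + 64 + 32 + 4 = 3684 (decimal)
Compute |75 - 3684| = 3609
3609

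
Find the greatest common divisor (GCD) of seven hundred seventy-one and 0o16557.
Convert seven hundred seventy-one (English words) → 7×100 + 71 = 771 (decimal)
Convert 0o16557 (octal) → 1×4096 + 6×512 + 5×64 + 5×8 + 7 = 7535 (decimal)
Compute gcd(771, 7535) = 1
1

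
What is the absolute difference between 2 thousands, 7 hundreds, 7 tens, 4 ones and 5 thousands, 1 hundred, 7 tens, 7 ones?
Convert 2 thousands, 7 hundreds, 7 tens, 4 ones (place-value notation) → 2×1000 + 7×100 + 7×10 + 4 = 2774 (decimal)
Convert 5 thousands, 1 hundred, 7 tens, 7 ones (place-value notation) → 5×1000 + 1×100 + 7×10 + 7 = 5177 (decimal)
Compute |2774 - 5177| = 2403
2403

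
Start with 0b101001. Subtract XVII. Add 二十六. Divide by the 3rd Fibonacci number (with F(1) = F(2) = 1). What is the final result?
Convert 0b101001 (binary) → 32 + 8 + 1 = 41 (decimal)
Start: 41
Convert XVII (Roman numeral) → 10 + 5 + 1 + 1 = 17 (decimal)
41 - 17 = 24
Convert 二十六 (Chinese numeral) → 2×10 + 6 = 26 (decimal)
24 + 26 = 50
Convert the 3rd Fibonacci number (with F(1) = F(2) = 1) (Fibonacci index) → 1, 1, 2 → 2 (decimal)
50 ÷ 2 = 25
25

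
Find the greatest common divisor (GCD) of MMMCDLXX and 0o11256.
Convert MMMCDLXX (Roman numeral) → 1000 + 1000 + 1000 + 400 + 50 + 10 + 10 = 3470 (decimal)
Convert 0o11256 (octal) → 1×4096 + 1×512 + 2×64 + 5×8 + 6 = 4782 (decimal)
Compute gcd(3470, 4782) = 2
2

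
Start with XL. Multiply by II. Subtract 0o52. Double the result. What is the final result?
Convert XL (Roman numeral) → 40 (decimal)
Start: 40
Convert II (Roman numeral) → 1 + 1 = 2 (decimal)
40 × 2 = 80
Convert 0o52 (octal) → 5×8 + 2 = 42 (decimal)
80 - 42 = 38
38 × 2 = 76
76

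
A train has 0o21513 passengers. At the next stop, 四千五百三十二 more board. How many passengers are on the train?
Convert 0o21513 (octal) → 2×4096 + 1×512 + 5×64 + 1×8 + 3 = 9035 (decimal)
Convert 四千五百三十二 (Chinese numeral) → 4×1000 + 5×100 + 3×10 + 2 = 4532 (decimal)
Compute 9035 + 4532 = 13567
13567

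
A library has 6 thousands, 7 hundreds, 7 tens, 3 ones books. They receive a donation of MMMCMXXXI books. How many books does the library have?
Convert 6 thousands, 7 hundreds, 7 tens, 3 ones (place-value notation) → 6×1000 + 7×100 + 7×10 + 3 = 6773 (decimal)
Convert MMMCMXXXI (Roman numeral) → 1000 + 1000 + 1000 + 900 + 10 + 10 + 10 + 1 = 3931 (decimal)
Compute 6773 + 3931 = 10704
10704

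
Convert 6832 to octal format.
Convert 6832 (decimal) → 6832 = 1×4096 + 5×512 + 2×64 + 6×8 → 0o15260 (octal)
0o15260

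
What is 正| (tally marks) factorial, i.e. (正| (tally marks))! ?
Convert 正| (tally marks) → 5 + 1 = 6 (decimal)
Compute 6! = 720
720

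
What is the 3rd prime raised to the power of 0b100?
Convert the 3rd prime (prime index) → 5 (decimal)
Convert 0b100 (binary) → 4 (decimal)
Compute 5 ^ 4 = 625
625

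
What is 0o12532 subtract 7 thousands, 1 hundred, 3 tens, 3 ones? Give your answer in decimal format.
Convert 0o12532 (octal) → 1×4096 + 2×512 + 5×64 + 3×8 + 2 = 5466 (decimal)
Convert 7 thousands, 1 hundred, 3 tens, 3 ones (place-value notation) → 7×1000 + 1×100 + 3×10 + 3 = 7133 (decimal)
Compute 5466 - 7133 = -1667
-1667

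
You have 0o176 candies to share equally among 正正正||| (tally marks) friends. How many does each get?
Convert 0o176 (octal) → 1×64 + 7×8 + 6 = 126 (decimal)
Convert 正正正||| (tally marks) → 5 + 5 + 5 + 3 = 18 (decimal)
Compute 126 ÷ 18 = 7
7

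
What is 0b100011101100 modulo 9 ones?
Convert 0b100011101100 (binary) → 2048 + 128 + 64 + 32 + 8 + 4 = 2284 (decimal)
Convert 9 ones (place-value notation) → 9 (decimal)
Compute 2284 mod 9 = 7
7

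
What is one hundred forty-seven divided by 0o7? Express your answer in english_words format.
Convert one hundred forty-seven (English words) → 1×100 + 47 = 147 (decimal)
Convert 0o7 (octal) → 7 (decimal)
Compute 147 ÷ 7 = 21
Convert 21 (decimal) → twenty-one (English words)
twenty-one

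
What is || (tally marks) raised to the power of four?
Convert || (tally marks) → 2 (decimal)
Convert four (English words) → 4 (decimal)
Compute 2 ^ 4 = 16
16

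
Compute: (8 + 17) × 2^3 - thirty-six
Convert 2^3 (power) → 8 (decimal)
Convert thirty-six (English words) → 36 (decimal)
Expression in decimal: (8 + 17) × 8 - 36
Parentheses first: 8 + 17 = 25
Multiply: 25 × 8 = 200
Subtract: 200 - 36 = 164
164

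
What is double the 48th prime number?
The 48th prime number = 223
Compute 223 × 2 = 446
446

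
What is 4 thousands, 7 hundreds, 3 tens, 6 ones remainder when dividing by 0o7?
Convert 4 thousands, 7 hundreds, 3 tens, 6 ones (place-value notation) → 4×1000 + 7×100 + 3×10 + 6 = 4736 (decimal)
Convert 0o7 (octal) → 7 (decimal)
Compute 4736 mod 7 = 4
4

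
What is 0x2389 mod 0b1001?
Convert 0x2389 (hexadecimal) → 2×4096 + 3×256 + 8×16 + 9 = 9097 (decimal)
Convert 0b1001 (binary) → 8 + 1 = 9 (decimal)
Compute 9097 mod 9 = 7
7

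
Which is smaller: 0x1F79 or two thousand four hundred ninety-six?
Convert 0x1F79 (hexadecimal) → 1×4096 + 15×256 + 7×16 + 9 = 8057 (decimal)
Convert two thousand four hundred ninety-six (English words) → 2×1000 + 4×100 + 96 = 2496 (decimal)
Compare 8057 vs 2496: smaller = 2496
2496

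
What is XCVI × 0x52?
Convert XCVI (Roman numeral) → 90 + 5 + 1 = 96 (decimal)
Convert 0x52 (hexadecimal) → 5×16 + 2 = 82 (decimal)
Compute 96 × 82 = 7872
7872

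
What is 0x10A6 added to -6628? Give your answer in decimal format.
Convert 0x10A6 (hexadecimal) → 1×4096 + 10×16 + 6 = 4262 (decimal)
Compute 4262 + -6628 = -2366
-2366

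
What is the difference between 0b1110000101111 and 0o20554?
Convert 0b1110000101111 (binary) → 4096 + 2048 + 1024 + 32 + 8 + 4 + 2 + 1 = 7215 (decimal)
Convert 0o20554 (octal) → 2×4096 + 5×64 + 5×8 + 4 = 8556 (decimal)
Difference: |7215 - 8556| = 1341
1341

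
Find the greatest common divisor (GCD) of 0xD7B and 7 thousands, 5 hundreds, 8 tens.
Convert 0xD7B (hexadecimal) → 13×256 + 7×16 + 11 = 3451 (decimal)
Convert 7 thousands, 5 hundreds, 8 tens (place-value notation) → 7×1000 + 5×100 + 8×10 = 7580 (decimal)
Compute gcd(3451, 7580) = 1
1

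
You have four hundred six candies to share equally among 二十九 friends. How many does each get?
Convert four hundred six (English words) → 4×100 + 6 = 406 (decimal)
Convert 二十九 (Chinese numeral) → 2×10 + 9 = 29 (decimal)
Compute 406 ÷ 29 = 14
14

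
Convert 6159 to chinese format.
Convert 6159 (decimal) → 6159 = 6×1000 + 1×100 + 5×10 + 9 → 六千一百五十九 (Chinese numeral)
六千一百五十九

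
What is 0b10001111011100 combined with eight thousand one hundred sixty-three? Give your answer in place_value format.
Convert 0b10001111011100 (binary) → 8192 + 512 + 256 + 128 + 64 + 16 + 8 + 4 = 9180 (decimal)
Convert eight thousand one hundred sixty-three (English words) → 8×1000 + 1×100 + 63 = 8163 (decimal)
Compute 9180 + 8163 = 17343
Convert 17343 (decimal) → 17343 = 17×1000 + 3×100 + 4×10 + 3 → 17 thousands, 3 hundreds, 4 tens, 3 ones (place-value notation)
17 thousands, 3 hundreds, 4 tens, 3 ones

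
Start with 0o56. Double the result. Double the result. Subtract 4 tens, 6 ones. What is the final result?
Convert 0o56 (octal) → 5×8 + 6 = 46 (decimal)
Start: 46
46 × 2 = 92
92 × 2 = 184
Convert 4 tens, 6 ones (place-value notation) → 4×10 + 6 = 46 (decimal)
184 - 46 = 138
138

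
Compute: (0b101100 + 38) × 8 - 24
Convert 0b101100 (binary) → 32 + 8 + 4 = 44 (decimal)
Expression in decimal: (44 + 38) × 8 - 24
Parentheses first: 44 + 38 = 82
Multiply: 82 × 8 = 656
Subtract: 656 - 24 = 632
632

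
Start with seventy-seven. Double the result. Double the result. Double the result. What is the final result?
Convert seventy-seven (English words) → 77 (decimal)
Start: 77
77 × 2 = 154
154 × 2 = 308
308 × 2 = 616
616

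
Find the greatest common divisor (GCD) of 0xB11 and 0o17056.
Convert 0xB11 (hexadecimal) → 11×256 + 1×16 + 1 = 2833 (decimal)
Convert 0o17056 (octal) → 1×4096 + 7×512 + 5×8 + 6 = 7726 (decimal)
Compute gcd(2833, 7726) = 1
1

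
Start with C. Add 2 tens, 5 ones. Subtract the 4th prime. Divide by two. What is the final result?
Convert C (Roman numeral) → 100 (decimal)
Start: 100
Convert 2 tens, 5 ones (place-value notation) → 2×10 + 5 = 25 (decimal)
100 + 25 = 125
Convert the 4th prime (prime index) → 7 (decimal)
125 - 7 = 118
Convert two (English words) → 2 (decimal)
118 ÷ 2 = 59
59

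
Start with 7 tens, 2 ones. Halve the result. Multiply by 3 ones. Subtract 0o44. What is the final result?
Convert 7 tens, 2 ones (place-value notation) → 7×10 + 2 = 72 (decimal)
Start: 72
72 ÷ 2 = 36
Convert 3 ones (place-value notation) → 3 (decimal)
36 × 3 = 108
Convert 0o44 (octal) → 4×8 + 4 = 36 (decimal)
108 - 36 = 72
72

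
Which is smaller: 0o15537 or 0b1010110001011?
Convert 0o15537 (octal) → 1×4096 + 5×512 + 5×64 + 3×8 + 7 = 7007 (decimal)
Convert 0b1010110001011 (binary) → 4096 + 1024 + 256 + 128 + 8 + 2 + 1 = 5515 (decimal)
Compare 7007 vs 5515: smaller = 5515
5515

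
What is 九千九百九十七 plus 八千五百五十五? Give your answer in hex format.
Convert 九千九百九十七 (Chinese numeral) → 9×1000 + 9×100 + 9×10 + 7 = 9997 (decimal)
Convert 八千五百五十五 (Chinese numeral) → 8×1000 + 5×100 + 5×10 + 5 = 8555 (decimal)
Compute 9997 + 8555 = 18552
Convert 18552 (decimal) → 18552 = 4×4096 + 8×256 + 7×16 + 8 → 0x4878 (hexadecimal)
0x4878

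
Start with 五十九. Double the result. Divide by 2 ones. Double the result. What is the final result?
Convert 五十九 (Chinese numeral) → 5×10 + 9 = 59 (decimal)
Start: 59
59 × 2 = 118
Convert 2 ones (place-value notation) → 2 (decimal)
118 ÷ 2 = 59
59 × 2 = 118
118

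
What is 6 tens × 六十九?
Convert 6 tens (place-value notation) → 6×10 = 60 (decimal)
Convert 六十九 (Chinese numeral) → 6×10 + 9 = 69 (decimal)
Compute 60 × 69 = 4140
4140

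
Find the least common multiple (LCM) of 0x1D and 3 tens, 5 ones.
Convert 0x1D (hexadecimal) → 1×16 + 13 = 29 (decimal)
Convert 3 tens, 5 ones (place-value notation) → 3×10 + 5 = 35 (decimal)
Compute lcm(29, 35) = 1015
1015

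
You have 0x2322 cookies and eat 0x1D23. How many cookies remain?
Convert 0x2322 (hexadecimal) → 2×4096 + 3×256 + 2×16 + 2 = 8994 (decimal)
Convert 0x1D23 (hexadecimal) → 1×4096 + 13×256 + 2×16 + 3 = 7459 (decimal)
Compute 8994 - 7459 = 1535
1535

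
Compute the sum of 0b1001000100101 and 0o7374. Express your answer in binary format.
Convert 0b1001000100101 (binary) → 4096 + 512 + 32 + 4 + 1 = 4645 (decimal)
Convert 0o7374 (octal) → 7×512 + 3×64 + 7×8 + 4 = 3836 (decimal)
Compute 4645 + 3836 = 8481
Convert 8481 (decimal) → 8481 = 8192 + 256 + 32 + 1 → 0b10000100100001 (binary)
0b10000100100001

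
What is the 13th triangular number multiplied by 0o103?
Convert the 13th triangular number (triangular index) → 13×14/2 = 91 (decimal)
Convert 0o103 (octal) → 1×64 + 3 = 67 (decimal)
Compute 91 × 67 = 6097
6097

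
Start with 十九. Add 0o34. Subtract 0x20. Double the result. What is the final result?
Convert 十九 (Chinese numeral) → 1×10 + 9 = 19 (decimal)
Start: 19
Convert 0o34 (octal) → 3×8 + 4 = 28 (decimal)
19 + 28 = 47
Convert 0x20 (hexadecimal) → 2×16 = 32 (decimal)
47 - 32 = 15
15 × 2 = 30
30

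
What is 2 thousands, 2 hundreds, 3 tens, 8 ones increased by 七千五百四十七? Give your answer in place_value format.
Convert 2 thousands, 2 hundreds, 3 tens, 8 ones (place-value notation) → 2×1000 + 2×100 + 3×10 + 8 = 2238 (decimal)
Convert 七千五百四十七 (Chinese numeral) → 7×1000 + 5×100 + 4×10 + 7 = 7547 (decimal)
Compute 2238 + 7547 = 9785
Convert 9785 (decimal) → 9785 = 9×1000 + 7×100 + 8×10 + 5 → 9 thousands, 7 hundreds, 8 tens, 5 ones (place-value notation)
9 thousands, 7 hundreds, 8 tens, 5 ones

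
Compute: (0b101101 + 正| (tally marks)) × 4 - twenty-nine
Convert 0b101101 (binary) → 32 + 8 + 4 + 1 = 45 (decimal)
Convert 正| (tally marks) → 5 + 1 = 6 (decimal)
Convert twenty-nine (English words) → 29 (decimal)
Expression in decimal: (45 + 6) × 4 - 29
Parentheses first: 45 + 6 = 51
Multiply: 51 × 4 = 204
Subtract: 204 - 29 = 175
175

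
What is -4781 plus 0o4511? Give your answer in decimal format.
Convert 0o4511 (octal) → 4×512 + 5×64 + 1×8 + 1 = 2377 (decimal)
Compute -4781 + 2377 = -2404
-2404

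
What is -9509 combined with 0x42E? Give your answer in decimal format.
Convert 0x42E (hexadecimal) → 4×256 + 2×16 + 14 = 1070 (decimal)
Compute -9509 + 1070 = -8439
-8439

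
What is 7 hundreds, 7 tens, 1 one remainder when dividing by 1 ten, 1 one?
Convert 7 hundreds, 7 tens, 1 one (place-value notation) → 7×100 + 7×10 + 1 = 771 (decimal)
Convert 1 ten, 1 one (place-value notation) → 1×10 + 1 = 11 (decimal)
Compute 771 mod 11 = 1
1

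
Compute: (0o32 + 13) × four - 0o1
Convert 0o32 (octal) → 3×8 + 2 = 26 (decimal)
Convert four (English words) → 4 (decimal)
Convert 0o1 (octal) → 1 (decimal)
Expression in decimal: (26 + 13) × 4 - 1
Parentheses first: 26 + 13 = 39
Multiply: 39 × 4 = 156
Subtract: 156 - 1 = 155
155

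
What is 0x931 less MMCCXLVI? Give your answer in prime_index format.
Convert 0x931 (hexadecimal) → 9×256 + 3×16 + 1 = 2353 (decimal)
Convert MMCCXLVI (Roman numeral) → 1000 + 1000 + 100 + 100 + 40 + 5 + 1 = 2246 (decimal)
Compute 2353 - 2246 = 107
Convert 107 (decimal) → the 28th prime (prime index)
the 28th prime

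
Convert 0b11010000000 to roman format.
Convert 0b11010000000 (binary) → 1024 + 512 + 128 = 1664 (decimal)
Convert 1664 (decimal) → 1664 = 1000 + 500 + 100 + 50 + 10 + 4 → MDCLXIV (Roman numeral)
MDCLXIV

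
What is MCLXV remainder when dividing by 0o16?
Convert MCLXV (Roman numeral) → 1000 + 100 + 50 + 10 + 5 = 1165 (decimal)
Convert 0o16 (octal) → 1×8 + 6 = 14 (decimal)
Compute 1165 mod 14 = 3
3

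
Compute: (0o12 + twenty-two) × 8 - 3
Convert 0o12 (octal) → 1×8 + 2 = 10 (decimal)
Convert twenty-two (English words) → 22 (decimal)
Expression in decimal: (10 + 22) × 8 - 3
Parentheses first: 10 + 22 = 32
Multiply: 32 × 8 = 256
Subtract: 256 - 3 = 253
253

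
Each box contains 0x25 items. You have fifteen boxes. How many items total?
Convert 0x25 (hexadecimal) → 2×16 + 5 = 37 (decimal)
Convert fifteen (English words) → 15 (decimal)
Compute 37 × 15 = 555
555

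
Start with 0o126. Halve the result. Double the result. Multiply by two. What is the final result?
Convert 0o126 (octal) → 1×64 + 2×8 + 6 = 86 (decimal)
Start: 86
86 ÷ 2 = 43
43 × 2 = 86
Convert two (English words) → 2 (decimal)
86 × 2 = 172
172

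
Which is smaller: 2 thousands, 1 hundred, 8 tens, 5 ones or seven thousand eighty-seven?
Convert 2 thousands, 1 hundred, 8 tens, 5 ones (place-value notation) → 2×1000 + 1×100 + 8×10 + 5 = 2185 (decimal)
Convert seven thousand eighty-seven (English words) → 7×1000 + 87 = 7087 (decimal)
Compare 2185 vs 7087: smaller = 2185
2185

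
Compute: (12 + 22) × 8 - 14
Parentheses first: 12 + 22 = 34
Multiply: 34 × 8 = 272
Subtract: 272 - 14 = 258
258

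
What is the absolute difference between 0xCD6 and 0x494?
Convert 0xCD6 (hexadecimal) → 12×256 + 13×16 + 6 = 3286 (decimal)
Convert 0x494 (hexadecimal) → 4×256 + 9×16 + 4 = 1172 (decimal)
Compute |3286 - 1172| = 2114
2114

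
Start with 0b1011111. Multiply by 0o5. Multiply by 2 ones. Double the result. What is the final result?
Convert 0b1011111 (binary) → 64 + 16 + 8 + 4 + 2 + 1 = 95 (decimal)
Start: 95
Convert 0o5 (octal) → 5 (decimal)
95 × 5 = 475
Convert 2 ones (place-value notation) → 2 (decimal)
475 × 2 = 950
950 × 2 = 1900
1900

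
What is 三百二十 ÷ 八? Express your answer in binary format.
Convert 三百二十 (Chinese numeral) → 3×100 + 2×10 = 320 (decimal)
Convert 八 (Chinese numeral) → 8 (decimal)
Compute 320 ÷ 8 = 40
Convert 40 (decimal) → 40 = 32 + 8 → 0b101000 (binary)
0b101000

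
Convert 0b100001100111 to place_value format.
Convert 0b100001100111 (binary) → 2048 + 64 + 32 + 4 + 2 + 1 = 2151 (decimal)
Convert 2151 (decimal) → 2151 = 2×1000 + 1×100 + 5×10 + 1 → 2 thousands, 1 hundred, 5 tens, 1 one (place-value notation)
2 thousands, 1 hundred, 5 tens, 1 one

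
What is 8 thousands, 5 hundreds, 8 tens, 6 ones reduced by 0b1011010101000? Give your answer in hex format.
Convert 8 thousands, 5 hundreds, 8 tens, 6 ones (place-value notation) → 8×1000 + 5×100 + 8×10 + 6 = 8586 (decimal)
Convert 0b1011010101000 (binary) → 4096 + 1024 + 512 + 128 + 32 + 8 = 5800 (decimal)
Compute 8586 - 5800 = 2786
Convert 2786 (decimal) → 2786 = 10×256 + 14×16 + 2 → 0xAE2 (hexadecimal)
0xAE2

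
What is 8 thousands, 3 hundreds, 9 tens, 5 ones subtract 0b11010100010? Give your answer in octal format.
Convert 8 thousands, 3 hundreds, 9 tens, 5 ones (place-value notation) → 8×1000 + 3×100 + 9×10 + 5 = 8395 (decimal)
Convert 0b11010100010 (binary) → 1024 + 512 + 128 + 32 + 2 = 1698 (decimal)
Compute 8395 - 1698 = 6697
Convert 6697 (decimal) → 6697 = 1×4096 + 5×512 + 5×8 + 1 → 0o15051 (octal)
0o15051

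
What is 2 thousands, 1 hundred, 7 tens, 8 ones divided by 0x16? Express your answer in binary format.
Convert 2 thousands, 1 hundred, 7 tens, 8 ones (place-value notation) → 2×1000 + 1×100 + 7×10 + 8 = 2178 (decimal)
Convert 0x16 (hexadecimal) → 1×16 + 6 = 22 (decimal)
Compute 2178 ÷ 22 = 99
Convert 99 (decimal) → 99 = 64 + 32 + 2 + 1 → 0b1100011 (binary)
0b1100011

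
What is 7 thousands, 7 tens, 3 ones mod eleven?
Convert 7 thousands, 7 tens, 3 ones (place-value notation) → 7×1000 + 7×10 + 3 = 7073 (decimal)
Convert eleven (English words) → 11 (decimal)
Compute 7073 mod 11 = 0
0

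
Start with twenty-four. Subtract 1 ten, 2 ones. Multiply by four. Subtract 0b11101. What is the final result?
Convert twenty-four (English words) → 24 (decimal)
Start: 24
Convert 1 ten, 2 ones (place-value notation) → 1×10 + 2 = 12 (decimal)
24 - 12 = 12
Convert four (English words) → 4 (decimal)
12 × 4 = 48
Convert 0b11101 (binary) → 16 + 8 + 4 + 1 = 29 (decimal)
48 - 29 = 19
19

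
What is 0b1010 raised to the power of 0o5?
Convert 0b1010 (binary) → 8 + 2 = 10 (decimal)
Convert 0o5 (octal) → 5 (decimal)
Compute 10 ^ 5 = 100000
100000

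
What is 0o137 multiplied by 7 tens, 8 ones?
Convert 0o137 (octal) → 1×64 + 3×8 + 7 = 95 (decimal)
Convert 7 tens, 8 ones (place-value notation) → 7×10 + 8 = 78 (decimal)
Compute 95 × 78 = 7410
7410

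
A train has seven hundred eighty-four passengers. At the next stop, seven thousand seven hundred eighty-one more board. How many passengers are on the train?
Convert seven hundred eighty-four (English words) → 7×100 + 84 = 784 (decimal)
Convert seven thousand seven hundred eighty-one (English words) → 7×1000 + 7×100 + 81 = 7781 (decimal)
Compute 784 + 7781 = 8565
8565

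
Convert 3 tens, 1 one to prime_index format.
Convert 3 tens, 1 one (place-value notation) → 3×10 + 1 = 31 (decimal)
Convert 31 (decimal) → the 11th prime (prime index)
the 11th prime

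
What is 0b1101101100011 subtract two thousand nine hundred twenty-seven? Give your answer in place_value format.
Convert 0b1101101100011 (binary) → 4096 + 2048 + 512 + 256 + 64 + 32 + 2 + 1 = 7011 (decimal)
Convert two thousand nine hundred twenty-seven (English words) → 2×1000 + 9×100 + 27 = 2927 (decimal)
Compute 7011 - 2927 = 4084
Convert 4084 (decimal) → 4084 = 4×1000 + 8×10 + 4 → 4 thousands, 8 tens, 4 ones (place-value notation)
4 thousands, 8 tens, 4 ones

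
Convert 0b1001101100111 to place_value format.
Convert 0b1001101100111 (binary) → 4096 + 512 + 256 + 64 + 32 + 4 + 2 + 1 = 4967 (decimal)
Convert 4967 (decimal) → 4967 = 4×1000 + 9×100 + 6×10 + 7 → 4 thousands, 9 hundreds, 6 tens, 7 ones (place-value notation)
4 thousands, 9 hundreds, 6 tens, 7 ones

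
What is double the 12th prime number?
The 12th prime number = 37
Compute 37 × 2 = 74
74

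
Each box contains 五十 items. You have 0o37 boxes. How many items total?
Convert 五十 (Chinese numeral) → 5×10 = 50 (decimal)
Convert 0o37 (octal) → 3×8 + 7 = 31 (decimal)
Compute 50 × 31 = 1550
1550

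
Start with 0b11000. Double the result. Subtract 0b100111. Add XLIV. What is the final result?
Convert 0b11000 (binary) → 16 + 8 = 24 (decimal)
Start: 24
24 × 2 = 48
Convert 0b100111 (binary) → 32 + 4 + 2 + 1 = 39 (decimal)
48 - 39 = 9
Convert XLIV (Roman numeral) → 40 + 4 = 44 (decimal)
9 + 44 = 53
53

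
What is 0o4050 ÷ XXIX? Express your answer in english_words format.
Convert 0o4050 (octal) → 4×512 + 5×8 = 2088 (decimal)
Convert XXIX (Roman numeral) → 10 + 10 + 9 = 29 (decimal)
Compute 2088 ÷ 29 = 72
Convert 72 (decimal) → seventy-two (English words)
seventy-two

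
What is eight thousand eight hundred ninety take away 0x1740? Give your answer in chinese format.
Convert eight thousand eight hundred ninety (English words) → 8×1000 + 8×100 + 90 = 8890 (decimal)
Convert 0x1740 (hexadecimal) → 1×4096 + 7×256 + 4×16 = 5952 (decimal)
Compute 8890 - 5952 = 2938
Convert 2938 (decimal) → 2938 = 2×1000 + 9×100 + 3×10 + 8 → 二千九百三十八 (Chinese numeral)
二千九百三十八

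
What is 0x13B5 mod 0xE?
Convert 0x13B5 (hexadecimal) → 1×4096 + 3×256 + 11×16 + 5 = 5045 (decimal)
Convert 0xE (hexadecimal) → 14 (decimal)
Compute 5045 mod 14 = 5
5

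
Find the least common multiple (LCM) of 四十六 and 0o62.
Convert 四十六 (Chinese numeral) → 4×10 + 6 = 46 (decimal)
Convert 0o62 (octal) → 6×8 + 2 = 50 (decimal)
Compute lcm(46, 50) = 1150
1150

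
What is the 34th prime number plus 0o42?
The 34th prime number = 139
Convert 0o42 (octal) → 4×8 + 2 = 34 (decimal)
Compute 139 + 34 = 173
173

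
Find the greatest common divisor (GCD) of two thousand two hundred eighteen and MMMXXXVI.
Convert two thousand two hundred eighteen (English words) → 2×1000 + 2×100 + 18 = 2218 (decimal)
Convert MMMXXXVI (Roman numeral) → 1000 + 1000 + 1000 + 10 + 10 + 10 + 5 + 1 = 3036 (decimal)
Compute gcd(2218, 3036) = 2
2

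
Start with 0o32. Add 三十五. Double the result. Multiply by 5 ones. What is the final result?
Convert 0o32 (octal) → 3×8 + 2 = 26 (decimal)
Start: 26
Convert 三十五 (Chinese numeral) → 3×10 + 5 = 35 (decimal)
26 + 35 = 61
61 × 2 = 122
Convert 5 ones (place-value notation) → 5 (decimal)
122 × 5 = 610
610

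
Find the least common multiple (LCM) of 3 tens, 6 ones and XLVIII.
Convert 3 tens, 6 ones (place-value notation) → 3×10 + 6 = 36 (decimal)
Convert XLVIII (Roman numeral) → 40 + 5 + 1 + 1 + 1 = 48 (decimal)
Compute lcm(36, 48) = 144
144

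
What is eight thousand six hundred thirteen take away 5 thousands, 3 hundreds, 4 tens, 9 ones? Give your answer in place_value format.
Convert eight thousand six hundred thirteen (English words) → 8×1000 + 6×100 + 13 = 8613 (decimal)
Convert 5 thousands, 3 hundreds, 4 tens, 9 ones (place-value notation) → 5×1000 + 3×100 + 4×10 + 9 = 5349 (decimal)
Compute 8613 - 5349 = 3264
Convert 3264 (decimal) → 3264 = 3×1000 + 2×100 + 6×10 + 4 → 3 thousands, 2 hundreds, 6 tens, 4 ones (place-value notation)
3 thousands, 2 hundreds, 6 tens, 4 ones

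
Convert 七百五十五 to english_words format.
Convert 七百五十五 (Chinese numeral) → 7×100 + 5×10 + 5 = 755 (decimal)
Convert 755 (decimal) → 755 = 7×100 + 55 → seven hundred fifty-five (English words)
seven hundred fifty-five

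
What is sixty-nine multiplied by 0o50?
Convert sixty-nine (English words) → 69 (decimal)
Convert 0o50 (octal) → 5×8 = 40 (decimal)
Compute 69 × 40 = 2760
2760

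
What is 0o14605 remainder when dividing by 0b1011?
Convert 0o14605 (octal) → 1×4096 + 4×512 + 6×64 + 5 = 6533 (decimal)
Convert 0b1011 (binary) → 8 + 2 + 1 = 11 (decimal)
Compute 6533 mod 11 = 10
10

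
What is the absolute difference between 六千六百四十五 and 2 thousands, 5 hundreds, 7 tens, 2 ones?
Convert 六千六百四十五 (Chinese numeral) → 6×1000 + 6×100 + 4×10 + 5 = 6645 (decimal)
Convert 2 thousands, 5 hundreds, 7 tens, 2 ones (place-value notation) → 2×1000 + 5×100 + 7×10 + 2 = 2572 (decimal)
Compute |6645 - 2572| = 4073
4073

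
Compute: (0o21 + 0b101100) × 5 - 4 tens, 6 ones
Convert 0o21 (octal) → 2×8 + 1 = 17 (decimal)
Convert 0b101100 (binary) → 32 + 8 + 4 = 44 (decimal)
Convert 4 tens, 6 ones (place-value notation) → 4×10 + 6 = 46 (decimal)
Expression in decimal: (17 + 44) × 5 - 46
Parentheses first: 17 + 44 = 61
Multiply: 61 × 5 = 305
Subtract: 305 - 46 = 259
259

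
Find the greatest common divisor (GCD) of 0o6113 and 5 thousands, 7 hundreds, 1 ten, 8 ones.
Convert 0o6113 (octal) → 6×512 + 1×64 + 1×8 + 3 = 3147 (decimal)
Convert 5 thousands, 7 hundreds, 1 ten, 8 ones (place-value notation) → 5×1000 + 7×100 + 1×10 + 8 = 5718 (decimal)
Compute gcd(3147, 5718) = 3
3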